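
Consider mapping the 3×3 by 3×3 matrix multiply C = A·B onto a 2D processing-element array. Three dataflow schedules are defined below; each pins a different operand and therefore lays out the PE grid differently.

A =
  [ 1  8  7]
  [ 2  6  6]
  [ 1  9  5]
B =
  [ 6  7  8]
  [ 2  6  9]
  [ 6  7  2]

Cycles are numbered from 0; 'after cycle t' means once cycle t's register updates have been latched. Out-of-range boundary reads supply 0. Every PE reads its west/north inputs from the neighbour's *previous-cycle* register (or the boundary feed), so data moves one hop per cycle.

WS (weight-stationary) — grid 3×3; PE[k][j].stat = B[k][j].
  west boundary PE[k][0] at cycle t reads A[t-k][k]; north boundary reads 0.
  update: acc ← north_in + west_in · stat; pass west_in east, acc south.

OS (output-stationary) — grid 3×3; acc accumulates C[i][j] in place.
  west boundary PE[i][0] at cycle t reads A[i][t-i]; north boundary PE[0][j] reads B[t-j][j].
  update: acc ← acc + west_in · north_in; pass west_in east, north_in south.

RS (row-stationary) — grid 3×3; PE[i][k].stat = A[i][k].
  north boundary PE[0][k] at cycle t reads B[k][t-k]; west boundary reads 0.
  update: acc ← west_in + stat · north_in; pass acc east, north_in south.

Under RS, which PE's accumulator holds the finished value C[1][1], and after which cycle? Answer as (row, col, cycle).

(row, col, cycle) = (1, 2, 4)

RS: C[1][1] accumulates in PE[1][2]:
  after 0 — PE[1][2] acc=0, pass-E 0, pass-S 0
  after 1 — PE[1][2] acc=0, pass-E 0, pass-S 0
  after 2 — PE[1][2] acc=0, pass-E 0, pass-S 0
  after 3 — PE[1][2] acc=60, pass-E 60, pass-S 6
  after 4 — PE[1][2] acc=92, pass-E 92, pass-S 7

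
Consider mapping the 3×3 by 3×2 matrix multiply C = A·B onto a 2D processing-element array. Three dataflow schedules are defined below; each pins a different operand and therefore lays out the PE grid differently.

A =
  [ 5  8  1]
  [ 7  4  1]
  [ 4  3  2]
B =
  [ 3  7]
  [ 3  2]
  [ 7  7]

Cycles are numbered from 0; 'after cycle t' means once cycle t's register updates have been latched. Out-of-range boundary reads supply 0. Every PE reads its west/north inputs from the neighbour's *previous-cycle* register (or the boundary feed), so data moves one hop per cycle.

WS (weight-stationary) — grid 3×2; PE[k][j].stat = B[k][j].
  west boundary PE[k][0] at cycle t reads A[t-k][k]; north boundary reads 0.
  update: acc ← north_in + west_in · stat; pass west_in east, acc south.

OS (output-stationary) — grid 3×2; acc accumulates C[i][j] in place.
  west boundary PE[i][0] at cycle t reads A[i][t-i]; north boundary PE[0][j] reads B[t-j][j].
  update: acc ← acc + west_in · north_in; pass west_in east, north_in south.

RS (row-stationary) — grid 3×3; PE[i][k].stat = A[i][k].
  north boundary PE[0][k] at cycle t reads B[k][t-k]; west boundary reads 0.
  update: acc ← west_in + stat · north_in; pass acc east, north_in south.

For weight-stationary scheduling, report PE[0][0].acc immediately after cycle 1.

PE[0][0].acc = 21

WS 3×2: PE[0][0] cycle-by-cycle (with neighbour feeds):
  step 0 · PE0,0: acc=15; fwd→5 fwd↓15
  step 1 · PE0,0: acc=21; fwd→7 fwd↓21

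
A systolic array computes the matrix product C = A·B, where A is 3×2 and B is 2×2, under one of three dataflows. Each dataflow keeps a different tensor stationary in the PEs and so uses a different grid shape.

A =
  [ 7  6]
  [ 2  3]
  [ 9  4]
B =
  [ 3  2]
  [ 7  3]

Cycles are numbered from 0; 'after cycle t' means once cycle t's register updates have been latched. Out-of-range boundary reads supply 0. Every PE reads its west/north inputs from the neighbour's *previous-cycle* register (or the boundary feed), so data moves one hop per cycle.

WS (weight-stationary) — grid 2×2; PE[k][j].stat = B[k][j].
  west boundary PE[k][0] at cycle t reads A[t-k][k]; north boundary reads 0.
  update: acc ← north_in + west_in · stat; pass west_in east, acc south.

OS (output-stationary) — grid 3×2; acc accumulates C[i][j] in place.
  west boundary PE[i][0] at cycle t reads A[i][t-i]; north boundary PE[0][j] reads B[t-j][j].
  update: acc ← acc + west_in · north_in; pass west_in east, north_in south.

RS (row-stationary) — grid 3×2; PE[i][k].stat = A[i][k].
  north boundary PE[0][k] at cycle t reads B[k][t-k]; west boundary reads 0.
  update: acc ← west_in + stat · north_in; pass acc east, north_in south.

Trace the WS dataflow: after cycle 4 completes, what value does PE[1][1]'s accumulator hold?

WS (2×2). Following PE[1][1] plus its west/north inputs:
  0: (0,1).acc=0  regs=<0,0>
  0: (1,0).acc=0  regs=<0,0>
  0: (1,1).acc=0  regs=<0,0>
  1: (0,1).acc=14  regs=<7,14>
  1: (1,0).acc=63  regs=<6,63>
  1: (1,1).acc=0  regs=<0,0>
  2: (0,1).acc=4  regs=<2,4>
  2: (1,0).acc=27  regs=<3,27>
  2: (1,1).acc=32  regs=<6,32>
  3: (0,1).acc=18  regs=<9,18>
  3: (1,0).acc=55  regs=<4,55>
  3: (1,1).acc=13  regs=<3,13>
  4: (0,1).acc=0  regs=<0,0>
  4: (1,0).acc=0  regs=<0,0>
  4: (1,1).acc=30  regs=<4,30>

PE[1][1].acc = 30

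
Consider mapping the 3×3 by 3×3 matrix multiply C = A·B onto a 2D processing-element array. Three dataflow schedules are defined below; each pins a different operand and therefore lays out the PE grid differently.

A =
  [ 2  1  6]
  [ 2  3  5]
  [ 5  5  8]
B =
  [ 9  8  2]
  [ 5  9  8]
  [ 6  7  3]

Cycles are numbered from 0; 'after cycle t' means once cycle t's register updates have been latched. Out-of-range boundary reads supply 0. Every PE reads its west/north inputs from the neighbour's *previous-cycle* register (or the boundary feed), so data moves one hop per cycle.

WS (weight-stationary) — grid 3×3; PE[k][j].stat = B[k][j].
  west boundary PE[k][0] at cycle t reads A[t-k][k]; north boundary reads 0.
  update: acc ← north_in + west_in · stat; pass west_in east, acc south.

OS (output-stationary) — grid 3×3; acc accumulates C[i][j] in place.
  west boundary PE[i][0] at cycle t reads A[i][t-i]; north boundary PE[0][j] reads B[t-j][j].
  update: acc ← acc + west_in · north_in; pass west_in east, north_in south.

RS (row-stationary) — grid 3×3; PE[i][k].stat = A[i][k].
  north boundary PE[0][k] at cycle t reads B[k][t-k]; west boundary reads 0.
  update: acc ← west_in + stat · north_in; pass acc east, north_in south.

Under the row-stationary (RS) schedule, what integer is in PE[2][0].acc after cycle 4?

PE[2][0].acc = 10

RS 3×3: PE[2][0] cycle-by-cycle (with neighbour feeds):
  c0 r1c0: 0 / 0 / 0
  c0 r2c0: 0 / 0 / 0
  c1 r1c0: 18 / 18 / 9
  c1 r2c0: 0 / 0 / 0
  c2 r1c0: 16 / 16 / 8
  c2 r2c0: 45 / 45 / 9
  c3 r1c0: 4 / 4 / 2
  c3 r2c0: 40 / 40 / 8
  c4 r1c0: 0 / 0 / 0
  c4 r2c0: 10 / 10 / 2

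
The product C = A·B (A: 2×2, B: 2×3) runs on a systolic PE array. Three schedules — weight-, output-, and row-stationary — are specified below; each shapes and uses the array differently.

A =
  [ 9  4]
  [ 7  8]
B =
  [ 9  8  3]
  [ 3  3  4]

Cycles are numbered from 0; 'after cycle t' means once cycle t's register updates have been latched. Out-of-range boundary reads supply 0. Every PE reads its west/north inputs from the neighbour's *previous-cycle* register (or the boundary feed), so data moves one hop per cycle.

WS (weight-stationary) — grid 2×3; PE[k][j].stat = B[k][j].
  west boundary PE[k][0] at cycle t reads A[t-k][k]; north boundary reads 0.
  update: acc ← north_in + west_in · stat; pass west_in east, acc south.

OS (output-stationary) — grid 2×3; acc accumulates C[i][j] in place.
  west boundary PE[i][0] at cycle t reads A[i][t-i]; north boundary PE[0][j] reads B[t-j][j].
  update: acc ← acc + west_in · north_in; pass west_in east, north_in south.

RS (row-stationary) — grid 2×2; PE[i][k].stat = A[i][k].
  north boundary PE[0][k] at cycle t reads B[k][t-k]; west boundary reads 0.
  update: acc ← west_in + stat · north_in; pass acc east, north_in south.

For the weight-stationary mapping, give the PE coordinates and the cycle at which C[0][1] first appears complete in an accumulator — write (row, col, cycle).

WS: C[0][1] accumulates in PE[1][1]:
  after 0 — PE[1][1] acc=0, pass-E 0, pass-S 0
  after 1 — PE[1][1] acc=0, pass-E 0, pass-S 0
  after 2 — PE[1][1] acc=84, pass-E 4, pass-S 84

(row, col, cycle) = (1, 1, 2)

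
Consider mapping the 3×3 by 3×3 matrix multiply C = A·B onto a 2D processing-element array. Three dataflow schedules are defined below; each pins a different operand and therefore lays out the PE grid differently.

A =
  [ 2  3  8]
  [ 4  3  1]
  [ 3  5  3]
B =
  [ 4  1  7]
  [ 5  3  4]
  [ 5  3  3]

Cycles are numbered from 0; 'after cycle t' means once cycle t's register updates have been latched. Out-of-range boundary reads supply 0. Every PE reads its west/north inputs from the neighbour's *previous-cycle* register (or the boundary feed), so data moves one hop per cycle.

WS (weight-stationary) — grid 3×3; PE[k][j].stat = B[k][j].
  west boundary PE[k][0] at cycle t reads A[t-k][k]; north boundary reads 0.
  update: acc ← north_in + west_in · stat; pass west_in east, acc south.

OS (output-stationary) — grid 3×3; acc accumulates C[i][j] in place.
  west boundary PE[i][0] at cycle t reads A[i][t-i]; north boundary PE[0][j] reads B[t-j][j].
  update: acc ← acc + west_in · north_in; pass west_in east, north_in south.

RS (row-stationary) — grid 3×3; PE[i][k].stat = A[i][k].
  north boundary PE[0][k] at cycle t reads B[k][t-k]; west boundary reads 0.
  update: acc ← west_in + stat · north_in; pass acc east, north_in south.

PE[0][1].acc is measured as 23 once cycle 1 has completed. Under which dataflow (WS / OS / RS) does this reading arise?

dataflow = RS

WS (3×3 grid), PE[0][1]:
  after 0 — PE[0][1] acc=0, pass-E 0, pass-S 0
  after 1 — PE[0][1] acc=2, pass-E 2, pass-S 2
OS (3×3 grid), PE[0][1]:
  after 0 — PE[0][1] acc=0, pass-E 0, pass-S 0
  after 1 — PE[0][1] acc=2, pass-E 2, pass-S 1
RS (3×3 grid), PE[0][1]:
  after 0 — PE[0][1] acc=0, pass-E 0, pass-S 0
  after 1 — PE[0][1] acc=23, pass-E 23, pass-S 5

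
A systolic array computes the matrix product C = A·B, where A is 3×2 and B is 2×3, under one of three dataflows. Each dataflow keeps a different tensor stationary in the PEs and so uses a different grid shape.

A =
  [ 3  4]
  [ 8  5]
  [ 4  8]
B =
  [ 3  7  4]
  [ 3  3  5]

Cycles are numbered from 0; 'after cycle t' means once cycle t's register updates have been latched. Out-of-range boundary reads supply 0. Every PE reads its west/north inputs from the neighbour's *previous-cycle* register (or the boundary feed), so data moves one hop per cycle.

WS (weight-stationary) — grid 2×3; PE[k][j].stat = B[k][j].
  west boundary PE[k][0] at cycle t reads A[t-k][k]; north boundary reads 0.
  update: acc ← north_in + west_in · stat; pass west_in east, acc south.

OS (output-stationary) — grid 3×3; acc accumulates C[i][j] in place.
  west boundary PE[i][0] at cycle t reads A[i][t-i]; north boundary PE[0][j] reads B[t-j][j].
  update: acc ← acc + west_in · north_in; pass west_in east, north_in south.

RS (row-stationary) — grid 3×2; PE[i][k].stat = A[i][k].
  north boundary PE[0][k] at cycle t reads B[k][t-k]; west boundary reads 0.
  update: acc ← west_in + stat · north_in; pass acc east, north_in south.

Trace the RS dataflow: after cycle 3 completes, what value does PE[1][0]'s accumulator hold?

PE[1][0].acc = 32

Tracing RS — 3×2 array, target PE[1][0]:
  [0] (0,0) acc=9 (h:9 v:3)
  [0] (1,0) acc=0 (h:0 v:0)
  [1] (0,0) acc=21 (h:21 v:7)
  [1] (1,0) acc=24 (h:24 v:3)
  [2] (0,0) acc=12 (h:12 v:4)
  [2] (1,0) acc=56 (h:56 v:7)
  [3] (0,0) acc=0 (h:0 v:0)
  [3] (1,0) acc=32 (h:32 v:4)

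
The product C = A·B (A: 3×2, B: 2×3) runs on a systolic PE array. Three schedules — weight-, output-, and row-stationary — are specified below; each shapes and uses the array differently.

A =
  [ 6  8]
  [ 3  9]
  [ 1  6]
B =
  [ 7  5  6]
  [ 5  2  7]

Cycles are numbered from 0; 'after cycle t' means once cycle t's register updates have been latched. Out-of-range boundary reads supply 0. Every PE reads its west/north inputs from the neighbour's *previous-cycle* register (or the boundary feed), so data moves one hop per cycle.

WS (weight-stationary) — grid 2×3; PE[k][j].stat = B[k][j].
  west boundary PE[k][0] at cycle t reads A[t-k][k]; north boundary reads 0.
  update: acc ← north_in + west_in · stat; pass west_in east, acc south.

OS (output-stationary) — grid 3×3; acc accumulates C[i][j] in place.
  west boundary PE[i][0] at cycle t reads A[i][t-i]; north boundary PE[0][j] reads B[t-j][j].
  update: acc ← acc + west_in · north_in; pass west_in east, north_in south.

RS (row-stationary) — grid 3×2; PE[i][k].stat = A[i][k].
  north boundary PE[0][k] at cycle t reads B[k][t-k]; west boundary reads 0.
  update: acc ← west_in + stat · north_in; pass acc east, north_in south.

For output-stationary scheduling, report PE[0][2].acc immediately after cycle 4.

Tracing OS — 3×3 array, target PE[0][2]:
  c0 r0c1: 0 / 0 / 0
  c0 r0c2: 0 / 0 / 0
  c1 r0c1: 30 / 6 / 5
  c1 r0c2: 0 / 0 / 0
  c2 r0c1: 46 / 8 / 2
  c2 r0c2: 36 / 6 / 6
  c3 r0c1: 46 / 0 / 0
  c3 r0c2: 92 / 8 / 7
  c4 r0c1: 46 / 0 / 0
  c4 r0c2: 92 / 0 / 0

PE[0][2].acc = 92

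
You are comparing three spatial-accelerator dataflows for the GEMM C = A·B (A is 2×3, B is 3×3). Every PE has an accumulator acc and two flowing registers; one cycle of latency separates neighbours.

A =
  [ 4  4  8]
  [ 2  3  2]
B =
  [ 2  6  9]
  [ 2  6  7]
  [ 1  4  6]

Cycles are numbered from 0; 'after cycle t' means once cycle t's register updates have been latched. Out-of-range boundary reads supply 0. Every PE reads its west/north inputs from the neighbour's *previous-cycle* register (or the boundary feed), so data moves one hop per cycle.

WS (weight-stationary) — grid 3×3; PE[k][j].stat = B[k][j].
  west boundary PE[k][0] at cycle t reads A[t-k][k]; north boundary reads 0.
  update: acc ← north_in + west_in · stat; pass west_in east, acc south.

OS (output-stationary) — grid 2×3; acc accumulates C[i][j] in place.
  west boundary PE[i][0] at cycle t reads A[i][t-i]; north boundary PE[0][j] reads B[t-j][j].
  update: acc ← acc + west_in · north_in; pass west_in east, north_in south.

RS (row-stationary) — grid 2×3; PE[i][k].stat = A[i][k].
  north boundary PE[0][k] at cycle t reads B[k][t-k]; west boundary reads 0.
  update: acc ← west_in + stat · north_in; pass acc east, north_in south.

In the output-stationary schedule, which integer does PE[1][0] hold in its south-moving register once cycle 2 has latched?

OS on a 2×3 grid — tracing PE[1][0] and its feeders:
  [0] (0,0) acc=8 (h:4 v:2)
  [0] (1,0) acc=0 (h:0 v:0)
  [1] (0,0) acc=16 (h:4 v:2)
  [1] (1,0) acc=4 (h:2 v:2)
  [2] (0,0) acc=24 (h:8 v:1)
  [2] (1,0) acc=10 (h:3 v:2)

register = 2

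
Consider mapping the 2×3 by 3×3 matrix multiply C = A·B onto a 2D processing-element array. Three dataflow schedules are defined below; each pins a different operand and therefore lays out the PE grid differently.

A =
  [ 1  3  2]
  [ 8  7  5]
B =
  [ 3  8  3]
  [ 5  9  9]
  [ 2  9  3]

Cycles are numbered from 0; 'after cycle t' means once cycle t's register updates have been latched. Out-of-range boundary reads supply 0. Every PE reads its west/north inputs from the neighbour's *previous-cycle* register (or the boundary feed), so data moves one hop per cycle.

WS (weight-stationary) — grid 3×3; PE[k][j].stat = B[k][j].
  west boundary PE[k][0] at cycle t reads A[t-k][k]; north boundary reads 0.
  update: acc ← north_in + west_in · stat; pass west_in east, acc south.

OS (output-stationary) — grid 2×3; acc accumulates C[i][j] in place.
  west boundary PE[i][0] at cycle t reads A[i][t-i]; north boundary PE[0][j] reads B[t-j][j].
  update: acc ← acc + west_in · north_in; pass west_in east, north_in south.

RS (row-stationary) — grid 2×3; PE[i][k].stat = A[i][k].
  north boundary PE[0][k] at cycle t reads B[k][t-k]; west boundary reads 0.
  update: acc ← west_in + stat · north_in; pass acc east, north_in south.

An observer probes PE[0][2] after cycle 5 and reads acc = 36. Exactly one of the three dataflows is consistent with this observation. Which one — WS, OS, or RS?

dataflow = OS

WS (3×3 grid), PE[0][2]:
  @0  [0,2]  acc 0  |  →0  ↓0
  @1  [0,2]  acc 0  |  →0  ↓0
  @2  [0,2]  acc 3  |  →1  ↓3
  @3  [0,2]  acc 24  |  →8  ↓24
  @4  [0,2]  acc 0  |  →0  ↓0
  @5  [0,2]  acc 0  |  →0  ↓0
OS (2×3 grid), PE[0][2]:
  @0  [0,2]  acc 0  |  →0  ↓0
  @1  [0,2]  acc 0  |  →0  ↓0
  @2  [0,2]  acc 3  |  →1  ↓3
  @3  [0,2]  acc 30  |  →3  ↓9
  @4  [0,2]  acc 36  |  →2  ↓3
  @5  [0,2]  acc 36  |  →0  ↓0
RS (2×3 grid), PE[0][2]:
  @0  [0,2]  acc 0  |  →0  ↓0
  @1  [0,2]  acc 0  |  →0  ↓0
  @2  [0,2]  acc 22  |  →22  ↓2
  @3  [0,2]  acc 53  |  →53  ↓9
  @4  [0,2]  acc 36  |  →36  ↓3
  @5  [0,2]  acc 0  |  →0  ↓0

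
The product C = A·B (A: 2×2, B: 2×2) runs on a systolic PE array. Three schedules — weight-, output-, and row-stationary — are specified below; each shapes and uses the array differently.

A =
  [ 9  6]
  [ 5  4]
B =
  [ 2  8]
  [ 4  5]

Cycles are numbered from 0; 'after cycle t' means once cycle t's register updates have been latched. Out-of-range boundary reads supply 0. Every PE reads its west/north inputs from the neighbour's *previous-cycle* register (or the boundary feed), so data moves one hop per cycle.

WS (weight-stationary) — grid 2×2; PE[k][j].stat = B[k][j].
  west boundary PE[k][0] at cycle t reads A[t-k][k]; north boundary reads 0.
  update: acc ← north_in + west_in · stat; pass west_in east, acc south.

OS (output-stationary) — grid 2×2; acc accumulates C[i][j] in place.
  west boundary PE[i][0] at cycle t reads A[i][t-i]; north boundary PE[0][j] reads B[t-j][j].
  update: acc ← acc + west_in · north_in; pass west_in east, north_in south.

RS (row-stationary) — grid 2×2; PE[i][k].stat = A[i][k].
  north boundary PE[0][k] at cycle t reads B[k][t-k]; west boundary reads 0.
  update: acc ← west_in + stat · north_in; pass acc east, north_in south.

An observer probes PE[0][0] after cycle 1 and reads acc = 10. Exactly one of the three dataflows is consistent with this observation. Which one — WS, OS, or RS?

WS [2×2] PE[0][0] across cycles:
  step 0 · PE0,0: acc=18; fwd→9 fwd↓18
  step 1 · PE0,0: acc=10; fwd→5 fwd↓10
OS [2×2] PE[0][0] across cycles:
  step 0 · PE0,0: acc=18; fwd→9 fwd↓2
  step 1 · PE0,0: acc=42; fwd→6 fwd↓4
RS [2×2] PE[0][0] across cycles:
  step 0 · PE0,0: acc=18; fwd→18 fwd↓2
  step 1 · PE0,0: acc=72; fwd→72 fwd↓8

dataflow = WS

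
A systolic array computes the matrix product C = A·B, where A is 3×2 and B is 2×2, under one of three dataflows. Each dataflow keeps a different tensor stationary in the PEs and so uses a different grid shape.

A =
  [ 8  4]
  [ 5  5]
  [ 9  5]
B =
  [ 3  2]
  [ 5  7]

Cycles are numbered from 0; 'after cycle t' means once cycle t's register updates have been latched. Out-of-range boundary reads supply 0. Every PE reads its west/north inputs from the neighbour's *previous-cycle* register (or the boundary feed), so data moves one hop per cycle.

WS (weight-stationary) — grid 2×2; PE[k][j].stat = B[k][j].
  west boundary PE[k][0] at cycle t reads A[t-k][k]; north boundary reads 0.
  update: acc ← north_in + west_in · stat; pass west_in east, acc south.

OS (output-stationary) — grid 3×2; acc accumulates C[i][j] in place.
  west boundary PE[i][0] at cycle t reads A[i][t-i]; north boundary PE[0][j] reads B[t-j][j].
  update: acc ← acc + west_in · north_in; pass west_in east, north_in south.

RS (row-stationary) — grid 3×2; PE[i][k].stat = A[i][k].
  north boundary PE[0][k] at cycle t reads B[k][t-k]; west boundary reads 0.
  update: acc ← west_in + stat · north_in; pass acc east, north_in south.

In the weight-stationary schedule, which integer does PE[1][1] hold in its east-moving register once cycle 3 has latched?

register = 5

Tracing WS — 2×2 array, target PE[1][1]:
  0: (0,1).acc=0  regs=<0,0>
  0: (1,0).acc=0  regs=<0,0>
  0: (1,1).acc=0  regs=<0,0>
  1: (0,1).acc=16  regs=<8,16>
  1: (1,0).acc=44  regs=<4,44>
  1: (1,1).acc=0  regs=<0,0>
  2: (0,1).acc=10  regs=<5,10>
  2: (1,0).acc=40  regs=<5,40>
  2: (1,1).acc=44  regs=<4,44>
  3: (0,1).acc=18  regs=<9,18>
  3: (1,0).acc=52  regs=<5,52>
  3: (1,1).acc=45  regs=<5,45>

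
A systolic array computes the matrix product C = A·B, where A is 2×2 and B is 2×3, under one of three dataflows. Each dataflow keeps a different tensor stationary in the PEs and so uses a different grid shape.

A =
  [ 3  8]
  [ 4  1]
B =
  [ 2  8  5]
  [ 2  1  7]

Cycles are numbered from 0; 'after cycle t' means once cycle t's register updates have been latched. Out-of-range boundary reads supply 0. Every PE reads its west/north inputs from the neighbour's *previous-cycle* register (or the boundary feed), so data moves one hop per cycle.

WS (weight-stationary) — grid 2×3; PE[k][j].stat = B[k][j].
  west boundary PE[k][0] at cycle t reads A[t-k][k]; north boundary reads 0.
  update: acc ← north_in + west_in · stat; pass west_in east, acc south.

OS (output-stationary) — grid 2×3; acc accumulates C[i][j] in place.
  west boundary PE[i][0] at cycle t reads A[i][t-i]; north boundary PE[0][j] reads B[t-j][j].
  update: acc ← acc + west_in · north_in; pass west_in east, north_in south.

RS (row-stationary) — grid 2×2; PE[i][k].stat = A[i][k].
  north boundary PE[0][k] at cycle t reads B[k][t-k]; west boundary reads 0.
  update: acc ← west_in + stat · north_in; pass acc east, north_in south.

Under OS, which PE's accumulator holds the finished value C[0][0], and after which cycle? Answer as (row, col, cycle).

OS — PE[0][0] is where C[0][0] collects:
  t=0 PE[0][0]: acc=6 h=3 v=2
  t=1 PE[0][0]: acc=22 h=8 v=2

(row, col, cycle) = (0, 0, 1)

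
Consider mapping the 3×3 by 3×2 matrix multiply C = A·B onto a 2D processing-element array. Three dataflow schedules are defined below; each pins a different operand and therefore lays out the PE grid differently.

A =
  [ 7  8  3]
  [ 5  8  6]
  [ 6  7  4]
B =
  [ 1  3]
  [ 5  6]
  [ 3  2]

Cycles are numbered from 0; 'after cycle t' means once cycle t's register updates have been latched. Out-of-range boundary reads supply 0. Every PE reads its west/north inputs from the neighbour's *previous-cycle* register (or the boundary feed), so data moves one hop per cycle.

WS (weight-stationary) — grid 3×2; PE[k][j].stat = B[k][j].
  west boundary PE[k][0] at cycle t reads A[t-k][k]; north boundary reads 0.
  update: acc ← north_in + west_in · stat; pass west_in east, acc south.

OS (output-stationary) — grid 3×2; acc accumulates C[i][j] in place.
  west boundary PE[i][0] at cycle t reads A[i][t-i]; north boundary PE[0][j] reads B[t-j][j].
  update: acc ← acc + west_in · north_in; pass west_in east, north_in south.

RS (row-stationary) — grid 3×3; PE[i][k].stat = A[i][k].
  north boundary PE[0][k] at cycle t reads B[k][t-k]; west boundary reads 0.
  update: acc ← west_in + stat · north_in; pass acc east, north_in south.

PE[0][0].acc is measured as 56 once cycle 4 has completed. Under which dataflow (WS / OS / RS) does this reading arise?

dataflow = OS

— WS: 3×2; PE[0][0] trace:
  after 0 — PE[0][0] acc=7, pass-E 7, pass-S 7
  after 1 — PE[0][0] acc=5, pass-E 5, pass-S 5
  after 2 — PE[0][0] acc=6, pass-E 6, pass-S 6
  after 3 — PE[0][0] acc=0, pass-E 0, pass-S 0
  after 4 — PE[0][0] acc=0, pass-E 0, pass-S 0
— OS: 3×2; PE[0][0] trace:
  after 0 — PE[0][0] acc=7, pass-E 7, pass-S 1
  after 1 — PE[0][0] acc=47, pass-E 8, pass-S 5
  after 2 — PE[0][0] acc=56, pass-E 3, pass-S 3
  after 3 — PE[0][0] acc=56, pass-E 0, pass-S 0
  after 4 — PE[0][0] acc=56, pass-E 0, pass-S 0
— RS: 3×3; PE[0][0] trace:
  after 0 — PE[0][0] acc=7, pass-E 7, pass-S 1
  after 1 — PE[0][0] acc=21, pass-E 21, pass-S 3
  after 2 — PE[0][0] acc=0, pass-E 0, pass-S 0
  after 3 — PE[0][0] acc=0, pass-E 0, pass-S 0
  after 4 — PE[0][0] acc=0, pass-E 0, pass-S 0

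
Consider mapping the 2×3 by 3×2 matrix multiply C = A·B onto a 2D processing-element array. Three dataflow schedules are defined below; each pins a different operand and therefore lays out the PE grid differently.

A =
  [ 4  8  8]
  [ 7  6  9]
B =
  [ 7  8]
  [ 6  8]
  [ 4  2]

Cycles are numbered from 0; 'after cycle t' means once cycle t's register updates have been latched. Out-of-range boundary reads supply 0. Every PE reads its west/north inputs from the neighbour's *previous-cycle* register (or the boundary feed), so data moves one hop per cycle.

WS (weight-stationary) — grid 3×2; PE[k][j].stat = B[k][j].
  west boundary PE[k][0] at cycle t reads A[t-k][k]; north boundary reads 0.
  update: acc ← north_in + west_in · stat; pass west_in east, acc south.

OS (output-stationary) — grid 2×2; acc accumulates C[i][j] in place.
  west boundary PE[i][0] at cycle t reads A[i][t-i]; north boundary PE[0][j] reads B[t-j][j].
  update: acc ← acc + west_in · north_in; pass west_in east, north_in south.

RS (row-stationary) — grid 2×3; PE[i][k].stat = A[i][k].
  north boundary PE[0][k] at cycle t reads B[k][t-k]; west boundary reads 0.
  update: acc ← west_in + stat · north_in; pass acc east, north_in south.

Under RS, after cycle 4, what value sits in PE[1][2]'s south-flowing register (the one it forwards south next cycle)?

Tracing RS — 2×3 array, target PE[1][2]:
  after 0 — PE[0][2] acc=0, pass-E 0, pass-S 0
  after 0 — PE[1][1] acc=0, pass-E 0, pass-S 0
  after 0 — PE[1][2] acc=0, pass-E 0, pass-S 0
  after 1 — PE[0][2] acc=0, pass-E 0, pass-S 0
  after 1 — PE[1][1] acc=0, pass-E 0, pass-S 0
  after 1 — PE[1][2] acc=0, pass-E 0, pass-S 0
  after 2 — PE[0][2] acc=108, pass-E 108, pass-S 4
  after 2 — PE[1][1] acc=85, pass-E 85, pass-S 6
  after 2 — PE[1][2] acc=0, pass-E 0, pass-S 0
  after 3 — PE[0][2] acc=112, pass-E 112, pass-S 2
  after 3 — PE[1][1] acc=104, pass-E 104, pass-S 8
  after 3 — PE[1][2] acc=121, pass-E 121, pass-S 4
  after 4 — PE[0][2] acc=0, pass-E 0, pass-S 0
  after 4 — PE[1][1] acc=0, pass-E 0, pass-S 0
  after 4 — PE[1][2] acc=122, pass-E 122, pass-S 2

register = 2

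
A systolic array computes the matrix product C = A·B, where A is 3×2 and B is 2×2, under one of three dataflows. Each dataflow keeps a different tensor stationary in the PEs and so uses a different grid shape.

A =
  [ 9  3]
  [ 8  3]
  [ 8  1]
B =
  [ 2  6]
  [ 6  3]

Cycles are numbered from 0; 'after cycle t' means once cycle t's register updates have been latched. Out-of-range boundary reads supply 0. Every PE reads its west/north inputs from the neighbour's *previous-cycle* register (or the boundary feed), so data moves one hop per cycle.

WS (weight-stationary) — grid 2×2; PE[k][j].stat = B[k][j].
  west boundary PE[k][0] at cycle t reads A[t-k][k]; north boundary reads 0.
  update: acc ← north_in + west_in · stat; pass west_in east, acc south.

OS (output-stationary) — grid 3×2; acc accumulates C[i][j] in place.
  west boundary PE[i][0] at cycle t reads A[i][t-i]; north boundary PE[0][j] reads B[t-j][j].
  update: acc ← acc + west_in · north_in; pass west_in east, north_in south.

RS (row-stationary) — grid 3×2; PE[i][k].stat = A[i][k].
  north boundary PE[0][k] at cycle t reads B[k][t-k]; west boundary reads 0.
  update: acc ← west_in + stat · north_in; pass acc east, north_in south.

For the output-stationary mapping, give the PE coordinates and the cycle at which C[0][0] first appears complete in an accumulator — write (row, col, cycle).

OS — PE[0][0] is where C[0][0] collects:
  t=0 PE[0][0]: acc=18 h=9 v=2
  t=1 PE[0][0]: acc=36 h=3 v=6

(row, col, cycle) = (0, 0, 1)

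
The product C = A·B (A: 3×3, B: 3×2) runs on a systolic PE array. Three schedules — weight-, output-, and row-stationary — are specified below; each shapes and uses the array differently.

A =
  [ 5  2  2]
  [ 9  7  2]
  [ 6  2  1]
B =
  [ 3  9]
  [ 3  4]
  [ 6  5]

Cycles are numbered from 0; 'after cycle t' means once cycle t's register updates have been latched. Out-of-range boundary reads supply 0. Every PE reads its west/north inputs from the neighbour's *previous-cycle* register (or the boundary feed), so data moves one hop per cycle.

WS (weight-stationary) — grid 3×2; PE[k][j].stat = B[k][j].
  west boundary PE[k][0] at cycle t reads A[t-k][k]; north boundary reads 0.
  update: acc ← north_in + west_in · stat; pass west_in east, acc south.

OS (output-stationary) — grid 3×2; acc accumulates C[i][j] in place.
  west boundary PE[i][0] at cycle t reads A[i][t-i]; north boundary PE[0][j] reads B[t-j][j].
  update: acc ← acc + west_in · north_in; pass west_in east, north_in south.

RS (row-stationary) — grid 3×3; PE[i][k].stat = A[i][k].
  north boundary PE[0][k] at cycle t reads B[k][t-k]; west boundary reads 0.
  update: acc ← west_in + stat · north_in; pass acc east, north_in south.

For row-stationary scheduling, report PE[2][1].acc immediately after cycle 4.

RS 3×3: PE[2][1] cycle-by-cycle (with neighbour feeds):
  [0] (1,1) acc=0 (h:0 v:0)
  [0] (2,0) acc=0 (h:0 v:0)
  [0] (2,1) acc=0 (h:0 v:0)
  [1] (1,1) acc=0 (h:0 v:0)
  [1] (2,0) acc=0 (h:0 v:0)
  [1] (2,1) acc=0 (h:0 v:0)
  [2] (1,1) acc=48 (h:48 v:3)
  [2] (2,0) acc=18 (h:18 v:3)
  [2] (2,1) acc=0 (h:0 v:0)
  [3] (1,1) acc=109 (h:109 v:4)
  [3] (2,0) acc=54 (h:54 v:9)
  [3] (2,1) acc=24 (h:24 v:3)
  [4] (1,1) acc=0 (h:0 v:0)
  [4] (2,0) acc=0 (h:0 v:0)
  [4] (2,1) acc=62 (h:62 v:4)

PE[2][1].acc = 62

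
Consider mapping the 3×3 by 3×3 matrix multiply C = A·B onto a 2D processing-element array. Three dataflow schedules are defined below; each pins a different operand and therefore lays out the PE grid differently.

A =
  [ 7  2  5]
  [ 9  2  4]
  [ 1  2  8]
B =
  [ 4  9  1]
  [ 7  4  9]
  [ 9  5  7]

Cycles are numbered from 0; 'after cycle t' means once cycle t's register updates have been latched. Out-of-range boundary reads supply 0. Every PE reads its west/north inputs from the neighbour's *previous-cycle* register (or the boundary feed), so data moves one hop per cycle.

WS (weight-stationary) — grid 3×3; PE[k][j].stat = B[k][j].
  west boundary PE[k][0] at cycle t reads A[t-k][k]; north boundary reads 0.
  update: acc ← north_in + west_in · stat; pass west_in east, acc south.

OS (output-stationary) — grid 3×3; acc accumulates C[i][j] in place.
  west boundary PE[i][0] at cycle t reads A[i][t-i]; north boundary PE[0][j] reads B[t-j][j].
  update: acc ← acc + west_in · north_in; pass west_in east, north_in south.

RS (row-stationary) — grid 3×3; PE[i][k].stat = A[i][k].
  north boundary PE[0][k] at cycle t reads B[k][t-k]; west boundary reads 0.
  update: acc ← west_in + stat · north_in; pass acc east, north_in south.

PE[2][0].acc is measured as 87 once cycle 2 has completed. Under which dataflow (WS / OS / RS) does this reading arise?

dataflow = WS

Under WS (3×3), PE[2][0]:
  after 0 — PE[2][0] acc=0, pass-E 0, pass-S 0
  after 1 — PE[2][0] acc=0, pass-E 0, pass-S 0
  after 2 — PE[2][0] acc=87, pass-E 5, pass-S 87
Under OS (3×3), PE[2][0]:
  after 0 — PE[2][0] acc=0, pass-E 0, pass-S 0
  after 1 — PE[2][0] acc=0, pass-E 0, pass-S 0
  after 2 — PE[2][0] acc=4, pass-E 1, pass-S 4
Under RS (3×3), PE[2][0]:
  after 0 — PE[2][0] acc=0, pass-E 0, pass-S 0
  after 1 — PE[2][0] acc=0, pass-E 0, pass-S 0
  after 2 — PE[2][0] acc=4, pass-E 4, pass-S 4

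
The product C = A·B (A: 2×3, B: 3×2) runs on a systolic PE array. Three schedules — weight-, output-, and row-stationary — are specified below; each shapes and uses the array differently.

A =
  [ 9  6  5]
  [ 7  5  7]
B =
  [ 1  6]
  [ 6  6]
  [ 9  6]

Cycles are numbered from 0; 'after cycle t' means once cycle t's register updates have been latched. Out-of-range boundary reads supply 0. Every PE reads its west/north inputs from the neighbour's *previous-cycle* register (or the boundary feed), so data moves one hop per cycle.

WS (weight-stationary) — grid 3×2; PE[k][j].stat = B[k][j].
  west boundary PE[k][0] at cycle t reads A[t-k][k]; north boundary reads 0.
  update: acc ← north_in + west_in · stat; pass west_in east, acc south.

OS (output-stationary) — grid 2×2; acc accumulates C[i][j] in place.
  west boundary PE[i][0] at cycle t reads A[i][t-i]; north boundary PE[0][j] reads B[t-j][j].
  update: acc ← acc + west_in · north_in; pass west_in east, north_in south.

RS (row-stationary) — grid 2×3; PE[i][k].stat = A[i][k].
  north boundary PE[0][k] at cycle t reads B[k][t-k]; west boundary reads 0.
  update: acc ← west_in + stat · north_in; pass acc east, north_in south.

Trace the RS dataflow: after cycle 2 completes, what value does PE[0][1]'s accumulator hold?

RS on a 2×3 grid — tracing PE[0][1] and its feeders:
  after 0 — PE[0][0] acc=9, pass-E 9, pass-S 1
  after 0 — PE[0][1] acc=0, pass-E 0, pass-S 0
  after 1 — PE[0][0] acc=54, pass-E 54, pass-S 6
  after 1 — PE[0][1] acc=45, pass-E 45, pass-S 6
  after 2 — PE[0][0] acc=0, pass-E 0, pass-S 0
  after 2 — PE[0][1] acc=90, pass-E 90, pass-S 6

PE[0][1].acc = 90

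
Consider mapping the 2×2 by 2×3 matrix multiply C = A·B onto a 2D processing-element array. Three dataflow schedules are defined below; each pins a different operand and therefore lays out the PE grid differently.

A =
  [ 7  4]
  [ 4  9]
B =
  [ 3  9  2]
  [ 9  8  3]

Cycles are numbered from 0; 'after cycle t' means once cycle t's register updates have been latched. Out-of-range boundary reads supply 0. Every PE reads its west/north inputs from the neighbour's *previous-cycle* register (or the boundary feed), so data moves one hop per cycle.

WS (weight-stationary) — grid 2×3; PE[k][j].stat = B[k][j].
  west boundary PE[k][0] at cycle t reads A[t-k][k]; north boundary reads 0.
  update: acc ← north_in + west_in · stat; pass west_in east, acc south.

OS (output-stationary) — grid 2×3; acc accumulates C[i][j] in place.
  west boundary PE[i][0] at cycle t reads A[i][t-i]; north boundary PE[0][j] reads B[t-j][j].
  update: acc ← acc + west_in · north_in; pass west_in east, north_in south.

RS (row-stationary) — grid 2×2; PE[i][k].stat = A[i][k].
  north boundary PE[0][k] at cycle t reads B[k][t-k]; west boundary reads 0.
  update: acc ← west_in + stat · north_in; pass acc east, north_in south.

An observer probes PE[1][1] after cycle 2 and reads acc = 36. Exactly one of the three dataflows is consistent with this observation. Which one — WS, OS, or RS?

— WS: 2×3; PE[1][1] trace:
  step 0 · PE1,1: acc=0; fwd→0 fwd↓0
  step 1 · PE1,1: acc=0; fwd→0 fwd↓0
  step 2 · PE1,1: acc=95; fwd→4 fwd↓95
— OS: 2×3; PE[1][1] trace:
  step 0 · PE1,1: acc=0; fwd→0 fwd↓0
  step 1 · PE1,1: acc=0; fwd→0 fwd↓0
  step 2 · PE1,1: acc=36; fwd→4 fwd↓9
— RS: 2×2; PE[1][1] trace:
  step 0 · PE1,1: acc=0; fwd→0 fwd↓0
  step 1 · PE1,1: acc=0; fwd→0 fwd↓0
  step 2 · PE1,1: acc=93; fwd→93 fwd↓9

dataflow = OS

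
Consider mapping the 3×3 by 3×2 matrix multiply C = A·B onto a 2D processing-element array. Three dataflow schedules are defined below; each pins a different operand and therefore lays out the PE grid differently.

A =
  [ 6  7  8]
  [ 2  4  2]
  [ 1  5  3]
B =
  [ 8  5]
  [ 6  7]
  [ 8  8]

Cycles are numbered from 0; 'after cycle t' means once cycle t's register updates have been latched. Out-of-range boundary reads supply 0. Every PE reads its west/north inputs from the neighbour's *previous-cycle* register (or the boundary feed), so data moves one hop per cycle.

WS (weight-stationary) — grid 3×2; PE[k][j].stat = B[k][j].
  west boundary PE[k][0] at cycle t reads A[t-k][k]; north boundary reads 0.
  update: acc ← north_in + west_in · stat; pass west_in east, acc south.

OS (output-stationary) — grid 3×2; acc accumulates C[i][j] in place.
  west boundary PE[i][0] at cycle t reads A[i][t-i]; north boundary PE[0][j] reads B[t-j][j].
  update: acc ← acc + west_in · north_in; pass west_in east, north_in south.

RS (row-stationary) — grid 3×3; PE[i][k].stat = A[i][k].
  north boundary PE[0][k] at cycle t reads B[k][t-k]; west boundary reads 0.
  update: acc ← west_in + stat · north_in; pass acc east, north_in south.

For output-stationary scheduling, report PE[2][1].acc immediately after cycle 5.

OS 3×2: PE[2][1] cycle-by-cycle (with neighbour feeds):
  c0 r1c1: 0 / 0 / 0
  c0 r2c0: 0 / 0 / 0
  c0 r2c1: 0 / 0 / 0
  c1 r1c1: 0 / 0 / 0
  c1 r2c0: 0 / 0 / 0
  c1 r2c1: 0 / 0 / 0
  c2 r1c1: 10 / 2 / 5
  c2 r2c0: 8 / 1 / 8
  c2 r2c1: 0 / 0 / 0
  c3 r1c1: 38 / 4 / 7
  c3 r2c0: 38 / 5 / 6
  c3 r2c1: 5 / 1 / 5
  c4 r1c1: 54 / 2 / 8
  c4 r2c0: 62 / 3 / 8
  c4 r2c1: 40 / 5 / 7
  c5 r1c1: 54 / 0 / 0
  c5 r2c0: 62 / 0 / 0
  c5 r2c1: 64 / 3 / 8

PE[2][1].acc = 64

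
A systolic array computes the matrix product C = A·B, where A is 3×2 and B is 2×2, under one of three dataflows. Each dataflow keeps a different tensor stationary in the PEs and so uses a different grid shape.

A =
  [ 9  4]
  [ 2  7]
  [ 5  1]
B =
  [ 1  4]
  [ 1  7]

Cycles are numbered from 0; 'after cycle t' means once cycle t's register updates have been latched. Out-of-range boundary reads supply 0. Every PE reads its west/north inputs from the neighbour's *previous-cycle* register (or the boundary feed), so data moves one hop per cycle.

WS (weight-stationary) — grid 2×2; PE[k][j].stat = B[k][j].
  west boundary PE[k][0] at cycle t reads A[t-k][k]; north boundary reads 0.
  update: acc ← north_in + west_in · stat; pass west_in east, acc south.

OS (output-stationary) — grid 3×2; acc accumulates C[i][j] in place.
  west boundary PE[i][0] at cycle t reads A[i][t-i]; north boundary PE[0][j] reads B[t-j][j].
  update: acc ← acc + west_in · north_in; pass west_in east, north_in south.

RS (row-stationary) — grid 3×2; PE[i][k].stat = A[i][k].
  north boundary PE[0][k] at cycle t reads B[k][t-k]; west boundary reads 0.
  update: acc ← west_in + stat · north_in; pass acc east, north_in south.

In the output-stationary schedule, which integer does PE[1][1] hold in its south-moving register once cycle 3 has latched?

register = 7

OS (3×2). Following PE[1][1] plus its west/north inputs:
  c0 r0c1: 0 / 0 / 0
  c0 r1c0: 0 / 0 / 0
  c0 r1c1: 0 / 0 / 0
  c1 r0c1: 36 / 9 / 4
  c1 r1c0: 2 / 2 / 1
  c1 r1c1: 0 / 0 / 0
  c2 r0c1: 64 / 4 / 7
  c2 r1c0: 9 / 7 / 1
  c2 r1c1: 8 / 2 / 4
  c3 r0c1: 64 / 0 / 0
  c3 r1c0: 9 / 0 / 0
  c3 r1c1: 57 / 7 / 7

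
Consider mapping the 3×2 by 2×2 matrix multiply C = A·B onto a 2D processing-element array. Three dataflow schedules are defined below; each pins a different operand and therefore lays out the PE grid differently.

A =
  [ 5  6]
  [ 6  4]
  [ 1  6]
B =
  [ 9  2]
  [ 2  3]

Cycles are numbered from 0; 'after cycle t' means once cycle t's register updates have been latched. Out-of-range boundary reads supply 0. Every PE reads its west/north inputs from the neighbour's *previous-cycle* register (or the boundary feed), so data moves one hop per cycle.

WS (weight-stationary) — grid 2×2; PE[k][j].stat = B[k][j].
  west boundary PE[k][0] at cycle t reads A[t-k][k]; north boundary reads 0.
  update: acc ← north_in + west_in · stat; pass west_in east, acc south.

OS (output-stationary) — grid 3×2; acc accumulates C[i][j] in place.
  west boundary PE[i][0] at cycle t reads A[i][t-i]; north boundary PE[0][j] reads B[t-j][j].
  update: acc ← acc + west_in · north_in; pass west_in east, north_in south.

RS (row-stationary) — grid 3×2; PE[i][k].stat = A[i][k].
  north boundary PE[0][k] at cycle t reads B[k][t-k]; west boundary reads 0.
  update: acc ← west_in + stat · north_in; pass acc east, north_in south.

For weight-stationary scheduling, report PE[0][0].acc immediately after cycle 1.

PE[0][0].acc = 54

WS 2×2: PE[0][0] cycle-by-cycle (with neighbour feeds):
  c0 r0c0: 45 / 5 / 45
  c1 r0c0: 54 / 6 / 54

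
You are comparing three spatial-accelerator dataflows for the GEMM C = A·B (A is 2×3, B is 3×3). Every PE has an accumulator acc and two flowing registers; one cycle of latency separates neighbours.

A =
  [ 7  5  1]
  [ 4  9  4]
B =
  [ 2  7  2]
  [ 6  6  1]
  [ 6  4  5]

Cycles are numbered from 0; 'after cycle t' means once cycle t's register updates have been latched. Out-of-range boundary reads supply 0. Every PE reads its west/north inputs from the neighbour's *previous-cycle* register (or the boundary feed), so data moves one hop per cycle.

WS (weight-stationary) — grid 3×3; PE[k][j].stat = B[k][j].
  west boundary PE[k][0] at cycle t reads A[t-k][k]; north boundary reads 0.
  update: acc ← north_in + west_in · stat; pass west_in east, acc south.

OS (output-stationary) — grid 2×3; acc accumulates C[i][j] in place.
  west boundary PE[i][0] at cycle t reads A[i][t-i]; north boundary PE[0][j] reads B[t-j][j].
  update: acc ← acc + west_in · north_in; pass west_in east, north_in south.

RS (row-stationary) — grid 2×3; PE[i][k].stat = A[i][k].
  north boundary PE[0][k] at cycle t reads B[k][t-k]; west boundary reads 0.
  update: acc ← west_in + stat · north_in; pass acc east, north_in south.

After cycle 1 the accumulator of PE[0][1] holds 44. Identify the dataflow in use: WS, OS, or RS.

dataflow = RS

Under WS (3×3), PE[0][1]:
  0: (0,1).acc=0  regs=<0,0>
  1: (0,1).acc=49  regs=<7,49>
Under OS (2×3), PE[0][1]:
  0: (0,1).acc=0  regs=<0,0>
  1: (0,1).acc=49  regs=<7,7>
Under RS (2×3), PE[0][1]:
  0: (0,1).acc=0  regs=<0,0>
  1: (0,1).acc=44  regs=<44,6>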